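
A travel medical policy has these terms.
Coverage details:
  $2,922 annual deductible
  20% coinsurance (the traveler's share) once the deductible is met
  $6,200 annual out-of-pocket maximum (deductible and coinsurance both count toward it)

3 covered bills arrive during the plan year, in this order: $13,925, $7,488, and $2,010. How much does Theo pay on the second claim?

#1 ($13,925): $2,922 to deductible, leaving $11,003; coinsurance $11,003 × 20% = $2,200.60. Traveler pays $5,122.60; OOP now $5,122.60.
#2 ($7,488): 20% coinsurance on $7,488 = $1,497.60. OOP would hit $6,620.20 > $6,200, so the cap limits the traveler to $6,200 − $5,122.60 = $1,077.40.

$1,077.40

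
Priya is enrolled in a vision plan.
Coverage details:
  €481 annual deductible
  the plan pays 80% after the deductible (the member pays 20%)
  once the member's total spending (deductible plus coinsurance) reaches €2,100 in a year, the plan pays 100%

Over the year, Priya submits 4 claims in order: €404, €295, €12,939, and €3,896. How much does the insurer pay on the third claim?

Bill 1, €404: entire amount goes to the deductible. Cost to member: €404. OOP to date €404. Plan pays €404 − €404 = €0.
Bill 2, €295: €77 to deductible, leaving €218; 20% of €218 = €43.60. Member owes €120.60 (running OOP €524.60). Plan pays €295 − €120.60 = €174.40.
Bill 3, €12,939: 20% coinsurance on €12,939 = €2,587.80. That would push OOP to €3,112.40, over the €2,100 cap, so member pays €2,100 − €524.60 = €1,575.40. Plan pays €12,939 − €1,575.40 = €11,363.60.

€11,363.60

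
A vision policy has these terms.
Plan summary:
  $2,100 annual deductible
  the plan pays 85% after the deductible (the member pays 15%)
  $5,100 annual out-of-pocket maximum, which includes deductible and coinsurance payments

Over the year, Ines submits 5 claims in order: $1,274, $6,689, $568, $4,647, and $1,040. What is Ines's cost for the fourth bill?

$697.05

Claim 1 ($1,274): fully absorbed by the deductible. Member owes $1,274 (running OOP $1,274).
Claim 2 ($6,689): $826 finishes the deductible; $5,863 goes to coinsurance; coinsurance $5,863 × 15% = $879.45. Cost to member: $1,705.45. OOP to date $2,979.45.
Claim 3 ($568): 15% coinsurance on $568 = $85.20. Member pays $85.20; OOP now $3,064.65.
Claim 4 ($4,647): deductible met; 15% of $4,647 = $697.05. Member pays $697.05; OOP now $3,761.70.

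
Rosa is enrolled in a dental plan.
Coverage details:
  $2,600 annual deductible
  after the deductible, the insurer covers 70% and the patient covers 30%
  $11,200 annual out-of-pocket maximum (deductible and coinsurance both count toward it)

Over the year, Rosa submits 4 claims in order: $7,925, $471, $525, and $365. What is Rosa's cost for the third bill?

#1 ($7,925): deductible takes $2,600, $5,325 remains; patient's 30% is $1,597.50. Cost to patient: $4,197.50. OOP to date $4,197.50.
#2 ($471): deductible already satisfied, so patient's share is 30% × $471 = $141.30. Patient owes $141.30 (running OOP $4,338.80).
#3 ($525): 30% coinsurance on $525 = $157.50. Patient pays $157.50; OOP now $4,496.30.

$157.50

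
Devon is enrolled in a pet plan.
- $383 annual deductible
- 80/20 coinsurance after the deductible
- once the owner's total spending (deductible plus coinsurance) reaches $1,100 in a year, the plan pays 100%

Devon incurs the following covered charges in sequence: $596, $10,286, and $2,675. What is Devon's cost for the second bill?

Claim 1 ($596): $383 to deductible, leaving $213; 20% of $213 = $42.60. Owner owes $425.60 (running OOP $425.60).
Claim 2 ($10,286): deductible already satisfied, so owner's share is 20% × $10,286 = $2,057.20. That would push OOP to $2,482.80, over the $1,100 cap, so owner pays $1,100 − $425.60 = $674.40.

$674.40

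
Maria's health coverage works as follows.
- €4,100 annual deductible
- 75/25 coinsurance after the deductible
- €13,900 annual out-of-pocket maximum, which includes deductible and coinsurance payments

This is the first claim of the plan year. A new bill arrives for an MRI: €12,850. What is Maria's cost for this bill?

Deductible not yet touched, so the first €4,100 of the bill goes to the deductible.
That leaves €12,850 − €4,100 = €8,750 for coinsurance.
Patient's 25% share of €8,750 is €2,187.50.
Patient responsibility before any cap: €4,100 + €2,187.50 = €6,287.50.
Total out-of-pocket so far would be €0 + €6,287.50 = €6,287.50, below the €13,900 cap — no reduction.

€6,287.50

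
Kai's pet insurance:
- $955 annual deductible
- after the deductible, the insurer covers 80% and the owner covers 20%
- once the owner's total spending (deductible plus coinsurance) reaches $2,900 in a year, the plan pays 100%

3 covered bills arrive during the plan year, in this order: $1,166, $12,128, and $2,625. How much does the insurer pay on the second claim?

Bill 1, $1,166: deductible takes $955, $211 remains; coinsurance $211 × 20% = $42.20. Cost to owner: $997.20. OOP to date $997.20. Insurer: $1,166 − $997.20 = $168.80.
Bill 2, $12,128: deductible met; 20% of $12,128 = $2,425.60. Adding that to $997.20 gives $3,422.80, past the $2,900 cap; owner pays only $2,900 − $997.20 = $1,902.80. Insurer: $12,128 − $1,902.80 = $10,225.20.

$10,225.20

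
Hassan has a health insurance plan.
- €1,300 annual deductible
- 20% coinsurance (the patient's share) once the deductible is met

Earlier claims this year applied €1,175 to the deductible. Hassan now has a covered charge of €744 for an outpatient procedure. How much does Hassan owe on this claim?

Deductible still to meet: €1,300 − €1,175 = €125.
The remaining €619 (= €744 − €125) moves to coinsurance.
Coinsurance: €619 × 20% = €123.80.
That puts the patient's cost at €125 + €123.80 = €248.80.

€248.80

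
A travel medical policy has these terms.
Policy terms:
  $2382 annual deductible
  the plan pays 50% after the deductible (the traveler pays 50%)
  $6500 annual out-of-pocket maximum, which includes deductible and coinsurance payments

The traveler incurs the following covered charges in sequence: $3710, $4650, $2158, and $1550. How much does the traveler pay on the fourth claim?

$50

Bill 1, $3710: $2382 to deductible, leaving $1328; coinsurance $1328 × 50% = $664. Cost to traveler: $3046. OOP to date $3046.
Bill 2, $4650: deductible already satisfied, so traveler's share is 50% × $4650 = $2325. Cost to traveler: $2325. OOP to date $5371.
Bill 3, $2158: deductible met; 50% of $2158 = $1079. Traveler owes $1079 (running OOP $6450).
Bill 4, $1550: deductible already satisfied, so traveler's share is 50% × $1550 = $775. Adding that to $6450 gives $7225, past the $6500 cap; traveler pays only $6500 − $6450 = $50.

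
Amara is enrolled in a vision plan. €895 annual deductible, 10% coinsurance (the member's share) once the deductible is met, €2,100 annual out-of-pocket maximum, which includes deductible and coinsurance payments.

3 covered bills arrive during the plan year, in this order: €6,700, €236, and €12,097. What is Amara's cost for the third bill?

Bill 1, €6,700: €895 to deductible, leaving €5,805; member's 10% is €580.50. Member owes €1,475.50 (running OOP €1,475.50).
Bill 2, €236: 10% coinsurance on €236 = €23.60. Cost to member: €23.60. OOP to date €1,499.10.
Bill 3, €12,097: 10% coinsurance on €12,097 = €1,209.70. Adding that to €1,499.10 gives €2,708.80, past the €2,100 cap; member pays only €2,100 − €1,499.10 = €600.90.

€600.90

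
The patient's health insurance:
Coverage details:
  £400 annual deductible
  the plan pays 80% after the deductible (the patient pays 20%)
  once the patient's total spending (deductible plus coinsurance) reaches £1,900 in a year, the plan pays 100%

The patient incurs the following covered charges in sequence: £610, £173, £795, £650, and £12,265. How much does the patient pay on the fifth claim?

Claim 1 (£610): £400 to deductible, leaving £210; 20% of £210 = £42. Patient owes £442 (running OOP £442).
Claim 2 (£173): deductible met; 20% of £173 = £34.60. Patient pays £34.60; OOP now £476.60.
Claim 3 (£795): deductible already satisfied, so patient's share is 20% × £795 = £159. Patient owes £159 (running OOP £635.60).
Claim 4 (£650): 20% coinsurance on £650 = £130. Patient pays £130; OOP now £765.60.
Claim 5 (£12,265): deductible met; 20% of £12,265 = £2,453. That would push OOP to £3,218.60, over the £1,900 cap, so patient pays £1,900 − £765.60 = £1,134.40.

£1,134.40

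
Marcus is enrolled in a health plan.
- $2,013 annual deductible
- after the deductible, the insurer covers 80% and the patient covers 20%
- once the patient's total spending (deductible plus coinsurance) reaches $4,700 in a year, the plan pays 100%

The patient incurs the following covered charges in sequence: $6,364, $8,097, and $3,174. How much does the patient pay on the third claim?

$197.40

Claim 1 — $6,364: $2,013 finishes the deductible; $4,351 goes to coinsurance; patient's 20% is $870.20. Patient pays $2,883.20; OOP now $2,883.20.
Claim 2 — $8,097: deductible already satisfied, so patient's share is 20% × $8,097 = $1,619.40. Cost to patient: $1,619.40. OOP to date $4,502.60.
Claim 3 — $3,174: 20% coinsurance on $3,174 = $634.80. That would push OOP to $5,137.40, over the $4,700 cap, so patient pays $4,700 − $4,502.60 = $197.40.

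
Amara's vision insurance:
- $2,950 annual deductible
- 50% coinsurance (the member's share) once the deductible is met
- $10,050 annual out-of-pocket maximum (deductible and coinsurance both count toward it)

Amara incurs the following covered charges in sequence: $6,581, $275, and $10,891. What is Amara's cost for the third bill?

#1 ($6,581): $2,950 finishes the deductible; $3,631 goes to coinsurance; 50% of $3,631 = $1,815.50. Member pays $4,765.50; OOP now $4,765.50.
#2 ($275): deductible already satisfied, so member's share is 50% × $275 = $137.50. Member pays $137.50; OOP now $4,903.
#3 ($10,891): 50% coinsurance on $10,891 = $5,445.50. Adding that to $4,903 gives $10,348.50, past the $10,050 cap; member pays only $10,050 − $4,903 = $5,147.

$5,147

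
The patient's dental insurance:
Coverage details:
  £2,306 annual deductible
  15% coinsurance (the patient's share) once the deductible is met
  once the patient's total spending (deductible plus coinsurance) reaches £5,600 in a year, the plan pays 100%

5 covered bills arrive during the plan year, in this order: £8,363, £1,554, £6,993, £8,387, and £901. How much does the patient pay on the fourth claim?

£1,103.40

#1 (£8,363): £2,306 to deductible, leaving £6,057; patient's 15% is £908.55. Patient pays £3,214.55; OOP now £3,214.55.
#2 (£1,554): deductible met; 15% of £1,554 = £233.10. Cost to patient: £233.10. OOP to date £3,447.65.
#3 (£6,993): 15% coinsurance on £6,993 = £1,048.95. Cost to patient: £1,048.95. OOP to date £4,496.60.
#4 (£8,387): deductible met; 15% of £8,387 = £1,258.05. OOP would hit £5,754.65 > £5,600, so the cap limits the patient to £5,600 − £4,496.60 = £1,103.40.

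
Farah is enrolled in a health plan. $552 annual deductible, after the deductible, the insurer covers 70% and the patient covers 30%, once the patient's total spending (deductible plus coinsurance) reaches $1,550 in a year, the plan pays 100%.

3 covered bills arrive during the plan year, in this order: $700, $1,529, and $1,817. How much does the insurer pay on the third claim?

Claim 1 — $700: deductible takes $552, $148 remains; patient's 30% is $44.40. Patient owes $596.40 (running OOP $596.40). Plan pays $700 − $596.40 = $103.60.
Claim 2 — $1,529: deductible already satisfied, so patient's share is 30% × $1,529 = $458.70. Cost to patient: $458.70. OOP to date $1,055.10. Plan pays $1,529 − $458.70 = $1,070.30.
Claim 3 — $1,817: 30% coinsurance on $1,817 = $545.10. Adding that to $1,055.10 gives $1,600.20, past the $1,550 cap; patient pays only $1,550 − $1,055.10 = $494.90. Insurer: $1,817 − $494.90 = $1,322.10.

$1,322.10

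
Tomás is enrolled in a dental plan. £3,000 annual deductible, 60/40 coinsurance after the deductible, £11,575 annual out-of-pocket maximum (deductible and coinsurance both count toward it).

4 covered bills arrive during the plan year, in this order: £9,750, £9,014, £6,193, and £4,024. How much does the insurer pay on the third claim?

£3,923.60

#1 (£9,750): £3,000 finishes the deductible; £6,750 goes to coinsurance; 40% of £6,750 = £2,700. Patient owes £5,700 (running OOP £5,700). Plan pays £9,750 − £5,700 = £4,050.
#2 (£9,014): deductible met; 40% of £9,014 = £3,605.60. Cost to patient: £3,605.60. OOP to date £9,305.60. Plan pays £9,014 − £3,605.60 = £5,408.40.
#3 (£6,193): deductible met; 40% of £6,193 = £2,477.20. OOP would hit £11,782.80 > £11,575, so the cap limits the patient to £11,575 − £9,305.60 = £2,269.40. Plan pays £6,193 − £2,269.40 = £3,923.60.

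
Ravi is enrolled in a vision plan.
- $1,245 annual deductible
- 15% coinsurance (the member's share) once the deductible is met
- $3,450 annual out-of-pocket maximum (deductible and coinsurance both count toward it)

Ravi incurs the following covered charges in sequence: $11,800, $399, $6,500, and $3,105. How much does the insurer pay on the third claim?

Bill 1, $11,800: $1,245 to deductible, leaving $10,555; 15% of $10,555 = $1,583.25. Member owes $2,828.25 (running OOP $2,828.25). Plan pays $11,800 − $2,828.25 = $8,971.75.
Bill 2, $399: 15% coinsurance on $399 = $59.85. Cost to member: $59.85. OOP to date $2,888.10. Plan pays $399 − $59.85 = $339.15.
Bill 3, $6,500: 15% coinsurance on $6,500 = $975. OOP would hit $3,863.10 > $3,450, so the cap limits the member to $3,450 − $2,888.10 = $561.90. Insurer: $6,500 − $561.90 = $5,938.10.

$5,938.10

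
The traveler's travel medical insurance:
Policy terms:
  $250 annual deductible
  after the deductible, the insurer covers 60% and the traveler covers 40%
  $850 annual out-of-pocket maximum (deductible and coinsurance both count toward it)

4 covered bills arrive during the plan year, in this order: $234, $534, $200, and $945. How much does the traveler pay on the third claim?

$80

#1 ($234): all of it applies to the deductible. Traveler owes $234 (running OOP $234).
#2 ($534): deductible takes $16, $518 remains; 40% of $518 = $207.20. Traveler owes $223.20 (running OOP $457.20).
#3 ($200): 40% coinsurance on $200 = $80. Traveler pays $80; OOP now $537.20.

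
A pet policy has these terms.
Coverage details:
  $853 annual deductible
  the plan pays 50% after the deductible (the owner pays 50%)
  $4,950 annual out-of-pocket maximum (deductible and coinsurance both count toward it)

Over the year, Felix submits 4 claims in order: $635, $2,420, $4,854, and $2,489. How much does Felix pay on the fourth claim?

#1 ($635): entire amount goes to the deductible. Owner owes $635 (running OOP $635).
#2 ($2,420): deductible takes $218, $2,202 remains; owner's 50% is $1,101. Owner owes $1,319 (running OOP $1,954).
#3 ($4,854): deductible met; 50% of $4,854 = $2,427. Cost to owner: $2,427. OOP to date $4,381.
#4 ($2,489): deductible already satisfied, so owner's share is 50% × $2,489 = $1,244.50. Adding that to $4,381 gives $5,625.50, past the $4,950 cap; owner pays only $4,950 − $4,381 = $569.

$569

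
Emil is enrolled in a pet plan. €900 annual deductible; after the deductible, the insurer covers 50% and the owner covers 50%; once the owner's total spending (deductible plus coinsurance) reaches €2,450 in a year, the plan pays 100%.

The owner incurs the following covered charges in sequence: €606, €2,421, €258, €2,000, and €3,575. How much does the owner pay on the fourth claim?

Claim 1 (€606): entire amount goes to the deductible. Owner pays €606; OOP now €606.
Claim 2 (€2,421): €294 to deductible, leaving €2,127; owner's 50% is €1,063.50. Owner owes €1,357.50 (running OOP €1,963.50).
Claim 3 (€258): deductible met; 50% of €258 = €129. Owner owes €129 (running OOP €2,092.50).
Claim 4 (€2,000): deductible already satisfied, so owner's share is 50% × €2,000 = €1,000. That would push OOP to €3,092.50, over the €2,450 cap, so owner pays €2,450 − €2,092.50 = €357.50.

€357.50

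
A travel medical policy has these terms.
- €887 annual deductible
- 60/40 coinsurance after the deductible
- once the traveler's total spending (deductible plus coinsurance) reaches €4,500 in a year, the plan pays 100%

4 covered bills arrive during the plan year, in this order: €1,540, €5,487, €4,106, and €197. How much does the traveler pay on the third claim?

#1 (€1,540): deductible takes €887, €653 remains; coinsurance €653 × 40% = €261.20. Cost to traveler: €1,148.20. OOP to date €1,148.20.
#2 (€5,487): 40% coinsurance on €5,487 = €2,194.80. Cost to traveler: €2,194.80. OOP to date €3,343.
#3 (€4,106): 40% coinsurance on €4,106 = €1,642.40. Adding that to €3,343 gives €4,985.40, past the €4,500 cap; traveler pays only €4,500 − €3,343 = €1,157.

€1,157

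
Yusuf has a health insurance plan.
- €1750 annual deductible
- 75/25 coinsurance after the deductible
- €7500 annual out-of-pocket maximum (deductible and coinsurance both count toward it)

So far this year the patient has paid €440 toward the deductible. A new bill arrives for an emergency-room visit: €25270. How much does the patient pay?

Deductible still to meet: €1750 − €440 = €1310.
The remaining €23960 (= €25270 − €1310) moves to coinsurance.
25% of €23960 = €5990 falls to the patient.
So the patient owes €1310 + €5990 = €7300 before any cap.
Year-to-date out-of-pocket would reach €440 + €7300 = €7740, above the €7500 maximum, so the patient pays only €7500 − €440 = €7060.

€7060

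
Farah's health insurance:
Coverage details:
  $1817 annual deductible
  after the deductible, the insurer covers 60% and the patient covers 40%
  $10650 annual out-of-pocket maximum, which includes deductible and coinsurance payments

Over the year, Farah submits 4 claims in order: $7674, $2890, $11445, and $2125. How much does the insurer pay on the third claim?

#1 ($7674): $1817 to deductible, leaving $5857; coinsurance $5857 × 40% = $2342.80. Patient owes $4159.80 (running OOP $4159.80). Plan pays $7674 − $4159.80 = $3514.20.
#2 ($2890): 40% coinsurance on $2890 = $1156. Patient owes $1156 (running OOP $5315.80). Plan pays $2890 − $1156 = $1734.
#3 ($11445): deductible already satisfied, so patient's share is 40% × $11445 = $4578. Patient owes $4578 (running OOP $9893.80). Insurer: $11445 − $4578 = $6867.

$6867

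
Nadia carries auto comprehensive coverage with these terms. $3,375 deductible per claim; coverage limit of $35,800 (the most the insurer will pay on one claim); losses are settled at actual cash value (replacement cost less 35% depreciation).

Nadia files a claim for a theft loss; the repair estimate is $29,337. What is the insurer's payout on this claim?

Depreciate 35%: the covered value is $29,337 × 0.65 = $19,069.05.
Subtract the deductible: $19,069.05 − $3,375 = $15,694.05.
That's under the $35,800 cap, so the insurer reimburses the full $15,694.05.

$15,694.05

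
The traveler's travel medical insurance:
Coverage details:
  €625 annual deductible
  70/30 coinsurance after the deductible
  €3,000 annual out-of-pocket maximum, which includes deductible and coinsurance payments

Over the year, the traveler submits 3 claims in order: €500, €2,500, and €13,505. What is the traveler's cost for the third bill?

€1,662.50

#1 (€500): all of it applies to the deductible. Traveler pays €500; OOP now €500.
#2 (€2,500): €125 finishes the deductible; €2,375 goes to coinsurance; traveler's 30% is €712.50. Traveler owes €837.50 (running OOP €1,337.50).
#3 (€13,505): deductible already satisfied, so traveler's share is 30% × €13,505 = €4,051.50. OOP would hit €5,389 > €3,000, so the cap limits the traveler to €3,000 − €1,337.50 = €1,662.50.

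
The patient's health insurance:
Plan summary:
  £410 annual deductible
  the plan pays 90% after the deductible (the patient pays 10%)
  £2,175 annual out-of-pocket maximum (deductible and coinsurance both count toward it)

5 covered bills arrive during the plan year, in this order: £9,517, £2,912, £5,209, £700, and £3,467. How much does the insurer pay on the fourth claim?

#1 (£9,517): deductible takes £410, £9,107 remains; 10% of £9,107 = £910.70. Cost to patient: £1,320.70. OOP to date £1,320.70. Insurer: £9,517 − £1,320.70 = £8,196.30.
#2 (£2,912): deductible met; 10% of £2,912 = £291.20. Cost to patient: £291.20. OOP to date £1,611.90. Plan pays £2,912 − £291.20 = £2,620.80.
#3 (£5,209): deductible met; 10% of £5,209 = £520.90. Cost to patient: £520.90. OOP to date £2,132.80. Insurer: £5,209 − £520.90 = £4,688.10.
#4 (£700): deductible met; 10% of £700 = £70. Adding that to £2,132.80 gives £2,202.80, past the £2,175 cap; patient pays only £2,175 − £2,132.80 = £42.20. Plan pays £700 − £42.20 = £657.80.

£657.80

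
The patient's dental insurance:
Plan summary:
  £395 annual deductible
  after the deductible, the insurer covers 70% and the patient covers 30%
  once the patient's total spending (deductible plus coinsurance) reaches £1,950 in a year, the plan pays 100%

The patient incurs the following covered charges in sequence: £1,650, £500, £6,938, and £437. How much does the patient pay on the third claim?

£1,028.50

Claim 1 — £1,650: £395 finishes the deductible; £1,255 goes to coinsurance; coinsurance £1,255 × 30% = £376.50. Patient owes £771.50 (running OOP £771.50).
Claim 2 — £500: deductible met; 30% of £500 = £150. Cost to patient: £150. OOP to date £921.50.
Claim 3 — £6,938: deductible already satisfied, so patient's share is 30% × £6,938 = £2,081.40. Adding that to £921.50 gives £3,002.90, past the £1,950 cap; patient pays only £1,950 − £921.50 = £1,028.50.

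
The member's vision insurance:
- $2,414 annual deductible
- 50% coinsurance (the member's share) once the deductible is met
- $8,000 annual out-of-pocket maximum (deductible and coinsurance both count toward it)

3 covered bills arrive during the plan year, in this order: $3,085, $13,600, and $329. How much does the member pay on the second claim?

$5,250.50

Claim 1 ($3,085): deductible takes $2,414, $671 remains; coinsurance $671 × 50% = $335.50. Member owes $2,749.50 (running OOP $2,749.50).
Claim 2 ($13,600): deductible met; 50% of $13,600 = $6,800. That would push OOP to $9,549.50, over the $8,000 cap, so member pays $8,000 − $2,749.50 = $5,250.50.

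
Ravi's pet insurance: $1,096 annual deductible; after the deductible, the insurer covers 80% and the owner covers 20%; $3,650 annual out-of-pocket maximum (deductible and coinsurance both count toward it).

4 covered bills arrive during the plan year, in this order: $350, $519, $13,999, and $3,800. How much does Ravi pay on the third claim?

Bill 1, $350: all of it applies to the deductible. Cost to owner: $350. OOP to date $350.
Bill 2, $519: entire amount goes to the deductible. Cost to owner: $519. OOP to date $869.
Bill 3, $13,999: $227 finishes the deductible; $13,772 goes to coinsurance; 20% of $13,772 = $2,754.40. Together that's $227 + $2,754.40 = $2,981.40. That would push OOP to $3,850.40, over the $3,650 cap, so owner pays $3,650 − $869 = $2,781.

$2,781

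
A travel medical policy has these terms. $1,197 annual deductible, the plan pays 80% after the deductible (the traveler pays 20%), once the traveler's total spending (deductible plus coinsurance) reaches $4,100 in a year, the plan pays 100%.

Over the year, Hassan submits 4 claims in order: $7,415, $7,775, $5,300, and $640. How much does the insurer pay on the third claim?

$5,195.60

Bill 1, $7,415: $1,197 finishes the deductible; $6,218 goes to coinsurance; 20% of $6,218 = $1,243.60. Traveler pays $2,440.60; OOP now $2,440.60. Plan pays $7,415 − $2,440.60 = $4,974.40.
Bill 2, $7,775: 20% coinsurance on $7,775 = $1,555. Traveler owes $1,555 (running OOP $3,995.60). Plan pays $7,775 − $1,555 = $6,220.
Bill 3, $5,300: 20% coinsurance on $5,300 = $1,060. OOP would hit $5,055.60 > $4,100, so the cap limits the traveler to $4,100 − $3,995.60 = $104.40. Insurer: $5,300 − $104.40 = $5,195.60.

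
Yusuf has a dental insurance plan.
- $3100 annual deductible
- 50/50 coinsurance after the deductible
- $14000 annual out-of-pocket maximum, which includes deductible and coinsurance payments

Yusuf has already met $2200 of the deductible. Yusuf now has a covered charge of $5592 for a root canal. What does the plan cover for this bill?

$2346

Deductible still to meet: $3100 − $2200 = $900.
The remaining $4692 (= $5592 − $900) moves to coinsurance.
Coinsurance: $4692 × 50% = $2346.
Patient responsibility before any cap: $900 + $2346 = $3246.
Year-to-date out-of-pocket becomes $2200 + $3246 = $5446, still under the $14000 maximum, so no cap applies.
The insurer covers the remainder: $5592 − $3246 = $2346.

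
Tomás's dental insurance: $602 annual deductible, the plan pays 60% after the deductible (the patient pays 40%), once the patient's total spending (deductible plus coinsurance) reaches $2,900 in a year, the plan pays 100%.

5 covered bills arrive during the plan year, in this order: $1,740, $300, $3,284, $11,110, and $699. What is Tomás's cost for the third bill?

Claim 1 ($1,740): deductible takes $602, $1,138 remains; patient's 40% is $455.20. Patient pays $1,057.20; OOP now $1,057.20.
Claim 2 ($300): deductible already satisfied, so patient's share is 40% × $300 = $120. Cost to patient: $120. OOP to date $1,177.20.
Claim 3 ($3,284): deductible already satisfied, so patient's share is 40% × $3,284 = $1,313.60. Cost to patient: $1,313.60. OOP to date $2,490.80.

$1,313.60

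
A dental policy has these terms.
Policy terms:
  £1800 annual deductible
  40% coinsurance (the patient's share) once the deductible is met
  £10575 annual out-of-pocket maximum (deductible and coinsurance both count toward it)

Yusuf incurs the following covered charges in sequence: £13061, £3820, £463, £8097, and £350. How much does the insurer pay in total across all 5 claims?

£15216

Claim 1 (£13061): deductible takes £1800, £11261 remains; coinsurance £11261 × 40% = £4504.40. Patient pays £6304.40; OOP now £6304.40. Plan pays £13061 − £6304.40 = £6756.60.
Claim 2 (£3820): 40% coinsurance on £3820 = £1528. Patient pays £1528; OOP now £7832.40. Insurer: £3820 − £1528 = £2292.
Claim 3 (£463): deductible met; 40% of £463 = £185.20. Patient pays £185.20; OOP now £8017.60. Insurer: £463 − £185.20 = £277.80.
Claim 4 (£8097): 40% coinsurance on £8097 = £3238.80. That would push OOP to £11256.40, over the £10575 cap, so patient pays £10575 − £8017.60 = £2557.40. Insurer: £8097 − £2557.40 = £5539.60.
Claim 5 (£350): deductible met; 40% of £350 = £140. OOP would hit £10715 > £10575, so the cap limits the patient to £10575 − £10575 = £0. Insurer: £350 − £0 = £350.
Insurer total: £6756.60 + £2292 + £277.80 + £5539.60 + £350 = £15216.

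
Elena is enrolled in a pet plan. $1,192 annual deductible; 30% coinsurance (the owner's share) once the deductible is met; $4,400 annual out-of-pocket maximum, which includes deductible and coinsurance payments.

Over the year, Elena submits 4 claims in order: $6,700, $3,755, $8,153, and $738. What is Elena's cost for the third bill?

$429.10

Claim 1 — $6,700: $1,192 to deductible, leaving $5,508; coinsurance $5,508 × 30% = $1,652.40. Cost to owner: $2,844.40. OOP to date $2,844.40.
Claim 2 — $3,755: 30% coinsurance on $3,755 = $1,126.50. Cost to owner: $1,126.50. OOP to date $3,970.90.
Claim 3 — $8,153: deductible already satisfied, so owner's share is 30% × $8,153 = $2,445.90. Adding that to $3,970.90 gives $6,416.80, past the $4,400 cap; owner pays only $4,400 − $3,970.90 = $429.10.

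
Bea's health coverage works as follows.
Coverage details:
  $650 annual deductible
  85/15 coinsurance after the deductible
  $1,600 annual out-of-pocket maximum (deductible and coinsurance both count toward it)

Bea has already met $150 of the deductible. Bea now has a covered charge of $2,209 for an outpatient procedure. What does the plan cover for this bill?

Deductible still to meet: $650 − $150 = $500.
That leaves $2,209 − $500 = $1,709 for coinsurance.
Coinsurance: $1,709 × 15% = $256.35.
So the patient owes $500 + $256.35 = $756.35 before any cap.
Cumulative spending $150 + $756.35 = $906.35 stays under the $1,600 maximum.
The insurer covers the remainder: $2,209 − $756.35 = $1,452.65.

$1,452.65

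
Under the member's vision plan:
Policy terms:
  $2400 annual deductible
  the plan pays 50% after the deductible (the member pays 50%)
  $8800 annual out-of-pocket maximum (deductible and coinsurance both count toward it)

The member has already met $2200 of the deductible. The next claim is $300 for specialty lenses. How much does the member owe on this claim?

Remaining deductible: $2400 − $2200 = $200.
The remaining $100 (= $300 − $200) moves to coinsurance.
Coinsurance: $100 × 50% = $50.
That puts the member's cost at $200 + $50 = $250 before any cap.
Cumulative spending $2200 + $250 = $2450 stays under the $8800 maximum.

$250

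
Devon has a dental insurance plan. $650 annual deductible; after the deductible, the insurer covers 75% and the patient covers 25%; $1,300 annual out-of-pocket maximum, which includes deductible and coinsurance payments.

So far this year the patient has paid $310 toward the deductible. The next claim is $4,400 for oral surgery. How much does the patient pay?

$990

Deductible still to meet: $650 − $310 = $340.
After the $340 deductible portion, $4,400 − $340 = $4,060 is subject to coinsurance.
Patient's 25% share of $4,060 is $1,015.
That puts the patient's cost at $340 + $1,015 = $1,355 before any cap.
Adding $1,355 to the $310 already spent would give $1,665, which exceeds the $1,300 cap; the patient pays just $1,300 − $310 = $990.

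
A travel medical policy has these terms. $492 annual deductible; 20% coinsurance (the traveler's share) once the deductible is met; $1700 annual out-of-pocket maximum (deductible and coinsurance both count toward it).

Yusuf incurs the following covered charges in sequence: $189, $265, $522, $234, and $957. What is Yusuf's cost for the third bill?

$134.80

Claim 1 — $189: entire amount goes to the deductible. Traveler pays $189; OOP now $189.
Claim 2 — $265: entire amount goes to the deductible. Traveler pays $265; OOP now $454.
Claim 3 — $522: deductible takes $38, $484 remains; 20% of $484 = $96.80. Traveler pays $134.80; OOP now $588.80.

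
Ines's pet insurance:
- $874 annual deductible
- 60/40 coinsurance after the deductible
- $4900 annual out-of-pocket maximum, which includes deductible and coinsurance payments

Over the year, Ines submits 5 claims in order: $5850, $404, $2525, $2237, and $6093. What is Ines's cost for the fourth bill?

#1 ($5850): deductible takes $874, $4976 remains; owner's 40% is $1990.40. Owner pays $2864.40; OOP now $2864.40.
#2 ($404): deductible met; 40% of $404 = $161.60. Owner owes $161.60 (running OOP $3026).
#3 ($2525): deductible met; 40% of $2525 = $1010. Cost to owner: $1010. OOP to date $4036.
#4 ($2237): deductible already satisfied, so owner's share is 40% × $2237 = $894.80. OOP would hit $4930.80 > $4900, so the cap limits the owner to $4900 − $4036 = $864.

$864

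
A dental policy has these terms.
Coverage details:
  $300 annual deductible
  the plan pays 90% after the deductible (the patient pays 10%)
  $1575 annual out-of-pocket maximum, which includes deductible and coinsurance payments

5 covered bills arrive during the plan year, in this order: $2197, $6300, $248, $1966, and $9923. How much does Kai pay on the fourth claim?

Claim 1 ($2197): $300 finishes the deductible; $1897 goes to coinsurance; coinsurance $1897 × 10% = $189.70. Patient pays $489.70; OOP now $489.70.
Claim 2 ($6300): deductible met; 10% of $6300 = $630. Patient owes $630 (running OOP $1119.70).
Claim 3 ($248): 10% coinsurance on $248 = $24.80. Cost to patient: $24.80. OOP to date $1144.50.
Claim 4 ($1966): deductible already satisfied, so patient's share is 10% × $1966 = $196.60. Cost to patient: $196.60. OOP to date $1341.10.

$196.60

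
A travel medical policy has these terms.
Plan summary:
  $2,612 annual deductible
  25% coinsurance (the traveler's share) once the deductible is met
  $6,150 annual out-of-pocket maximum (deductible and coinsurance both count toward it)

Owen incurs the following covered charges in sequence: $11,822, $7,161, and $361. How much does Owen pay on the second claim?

$1,235.50

Claim 1 ($11,822): $2,612 finishes the deductible; $9,210 goes to coinsurance; coinsurance $9,210 × 25% = $2,302.50. Traveler pays $4,914.50; OOP now $4,914.50.
Claim 2 ($7,161): 25% coinsurance on $7,161 = $1,790.25. OOP would hit $6,704.75 > $6,150, so the cap limits the traveler to $6,150 − $4,914.50 = $1,235.50.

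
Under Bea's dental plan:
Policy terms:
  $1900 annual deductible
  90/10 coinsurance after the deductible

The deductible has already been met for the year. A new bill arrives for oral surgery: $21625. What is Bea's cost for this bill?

The deductible is already satisfied, so the full bill goes to coinsurance.
10% of $21625 = $2162.50 falls to the patient.

$2162.50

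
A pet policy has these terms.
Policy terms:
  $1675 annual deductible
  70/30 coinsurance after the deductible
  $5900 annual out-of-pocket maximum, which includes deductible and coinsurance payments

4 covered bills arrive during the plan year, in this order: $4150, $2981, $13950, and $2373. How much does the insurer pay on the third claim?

Claim 1 — $4150: $1675 finishes the deductible; $2475 goes to coinsurance; coinsurance $2475 × 30% = $742.50. Owner owes $2417.50 (running OOP $2417.50). Insurer: $4150 − $2417.50 = $1732.50.
Claim 2 — $2981: 30% coinsurance on $2981 = $894.30. Owner owes $894.30 (running OOP $3311.80). Plan pays $2981 − $894.30 = $2086.70.
Claim 3 — $13950: 30% coinsurance on $13950 = $4185. OOP would hit $7496.80 > $5900, so the cap limits the owner to $5900 − $3311.80 = $2588.20. Plan pays $13950 − $2588.20 = $11361.80.

$11361.80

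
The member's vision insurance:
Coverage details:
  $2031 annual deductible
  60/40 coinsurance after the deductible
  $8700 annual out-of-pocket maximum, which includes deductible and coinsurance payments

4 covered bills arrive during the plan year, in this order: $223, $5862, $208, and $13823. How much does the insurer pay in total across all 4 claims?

Bill 1, $223: fully absorbed by the deductible. Member owes $223 (running OOP $223). Insurer: $223 − $223 = $0.
Bill 2, $5862: deductible takes $1808, $4054 remains; 40% of $4054 = $1621.60. Member owes $3429.60 (running OOP $3652.60). Plan pays $5862 − $3429.60 = $2432.40.
Bill 3, $208: deductible already satisfied, so member's share is 40% × $208 = $83.20. Member owes $83.20 (running OOP $3735.80). Insurer: $208 − $83.20 = $124.80.
Bill 4, $13823: deductible already satisfied, so member's share is 40% × $13823 = $5529.20. That would push OOP to $9265, over the $8700 cap, so member pays $8700 − $3735.80 = $4964.20. Plan pays $13823 − $4964.20 = $8858.80.
Insurer total: $0 + $2432.40 + $124.80 + $8858.80 = $11416.

$11416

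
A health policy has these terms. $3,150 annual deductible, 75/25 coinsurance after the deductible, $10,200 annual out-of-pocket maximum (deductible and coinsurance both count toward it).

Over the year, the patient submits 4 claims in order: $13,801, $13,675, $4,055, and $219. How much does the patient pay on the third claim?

Claim 1 ($13,801): deductible takes $3,150, $10,651 remains; coinsurance $10,651 × 25% = $2,662.75. Cost to patient: $5,812.75. OOP to date $5,812.75.
Claim 2 ($13,675): 25% coinsurance on $13,675 = $3,418.75. Cost to patient: $3,418.75. OOP to date $9,231.50.
Claim 3 ($4,055): 25% coinsurance on $4,055 = $1,013.75. OOP would hit $10,245.25 > $10,200, so the cap limits the patient to $10,200 − $9,231.50 = $968.50.

$968.50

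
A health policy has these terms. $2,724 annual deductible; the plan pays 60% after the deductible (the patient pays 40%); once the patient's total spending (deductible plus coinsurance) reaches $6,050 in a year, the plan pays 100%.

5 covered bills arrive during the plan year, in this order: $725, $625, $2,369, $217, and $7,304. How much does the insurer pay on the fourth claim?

#1 ($725): all of it applies to the deductible. Patient owes $725 (running OOP $725). Insurer: $725 − $725 = $0.
#2 ($625): fully absorbed by the deductible. Patient pays $625; OOP now $1,350. Insurer: $625 − $625 = $0.
#3 ($2,369): $1,374 to deductible, leaving $995; coinsurance $995 × 40% = $398. Patient owes $1,772 (running OOP $3,122). Insurer: $2,369 − $1,772 = $597.
#4 ($217): deductible already satisfied, so patient's share is 40% × $217 = $86.80. Patient owes $86.80 (running OOP $3,208.80). Insurer: $217 − $86.80 = $130.20.

$130.20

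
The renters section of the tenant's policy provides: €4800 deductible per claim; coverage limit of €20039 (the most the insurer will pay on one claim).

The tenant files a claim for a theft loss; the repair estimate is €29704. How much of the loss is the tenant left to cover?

After the deductible, €29704 − €4800 = €24904 remains.
€24904 exceeds the €20039 limit, so the insurer pays the limit: €20039.
Out of pocket: €29704 − €20039 = €9665.

€9665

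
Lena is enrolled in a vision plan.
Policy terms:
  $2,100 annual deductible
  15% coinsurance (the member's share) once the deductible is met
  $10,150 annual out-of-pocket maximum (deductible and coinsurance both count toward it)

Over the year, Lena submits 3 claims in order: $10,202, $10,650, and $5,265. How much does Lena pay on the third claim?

Claim 1 ($10,202): $2,100 finishes the deductible; $8,102 goes to coinsurance; member's 15% is $1,215.30. Cost to member: $3,315.30. OOP to date $3,315.30.
Claim 2 ($10,650): deductible already satisfied, so member's share is 15% × $10,650 = $1,597.50. Cost to member: $1,597.50. OOP to date $4,912.80.
Claim 3 ($5,265): deductible already satisfied, so member's share is 15% × $5,265 = $789.75. Cost to member: $789.75. OOP to date $5,702.55.

$789.75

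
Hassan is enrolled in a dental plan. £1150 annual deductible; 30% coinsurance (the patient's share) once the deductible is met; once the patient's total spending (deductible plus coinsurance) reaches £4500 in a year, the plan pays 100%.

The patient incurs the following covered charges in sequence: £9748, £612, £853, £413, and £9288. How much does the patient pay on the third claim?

£255.90

#1 (£9748): £1150 to deductible, leaving £8598; patient's 30% is £2579.40. Patient owes £3729.40 (running OOP £3729.40).
#2 (£612): 30% coinsurance on £612 = £183.60. Cost to patient: £183.60. OOP to date £3913.
#3 (£853): deductible met; 30% of £853 = £255.90. Patient owes £255.90 (running OOP £4168.90).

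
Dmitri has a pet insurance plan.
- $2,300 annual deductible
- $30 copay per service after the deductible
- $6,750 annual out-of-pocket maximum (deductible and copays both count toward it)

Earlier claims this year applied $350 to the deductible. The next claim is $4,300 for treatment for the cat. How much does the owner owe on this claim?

Deductible still to meet: $2,300 − $350 = $1,950.
After the $1,950 deductible portion, $4,300 − $1,950 = $2,350 is subject to the copay.
Copay on this service: $30.
That puts the owner's cost at $1,950 + $30 = $1,980 before any cap.
Total out-of-pocket so far would be $350 + $1,980 = $2,330, below the $6,750 cap — no reduction.

$1,980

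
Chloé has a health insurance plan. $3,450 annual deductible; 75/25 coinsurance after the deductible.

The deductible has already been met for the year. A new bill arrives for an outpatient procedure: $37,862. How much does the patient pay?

The deductible is already satisfied, so the full bill goes to coinsurance.
Patient's 25% share of $37,862 is $9,465.50.

$9,465.50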